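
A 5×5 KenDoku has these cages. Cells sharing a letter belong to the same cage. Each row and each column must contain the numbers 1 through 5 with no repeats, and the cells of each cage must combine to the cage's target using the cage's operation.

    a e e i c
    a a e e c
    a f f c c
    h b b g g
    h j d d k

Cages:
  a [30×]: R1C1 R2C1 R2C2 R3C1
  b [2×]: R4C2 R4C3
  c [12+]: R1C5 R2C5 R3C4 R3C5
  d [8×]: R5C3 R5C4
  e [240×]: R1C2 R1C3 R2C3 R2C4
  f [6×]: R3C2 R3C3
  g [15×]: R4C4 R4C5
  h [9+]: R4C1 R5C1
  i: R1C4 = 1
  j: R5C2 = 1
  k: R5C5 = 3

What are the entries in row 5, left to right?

I is a freebie, leaving R1C4 = 1.
Cage j is given; hence R5C2 = 1.
Cage k is a single given cell, leaving R5C5 = 3.
Column 2 now contains 1, leaving R4C2 = 2.
Cage b's pair has product 2; hence R4C3 = 1.
Cage g needs two cells with product 15, leaving R4C4 = 3.
Column 5 already has 3, so R4C5 = 5.
2 is placed in column 2, so R3C2 = 3.
Cage f's pair has product 6, leaving R3C3 = 2.
The 4 cells of cage c must have sum 12, which forces R3C4 = 5.
Row 4 now contains 5, so R4C1 = 4.
The two cells of cage h must have sum 9; hence R5C1 = 5.
2 is placed in column 3; hence R5C3 = 4.
Row 5 already has 4, which forces R5C4 = 2.
The 4 cells of cage e must have product 240; hence R1C2 = 4.
Row 1 already has 4, leaving R1C5 = 2.
3 is placed in column 2, leaving R2C2 = 5.
Row 2 already has 5, which forces R2C3 = 3.
Column 4 already has 5, leaving R2C4 = 4.
Row 2 already has 4, leaving R2C5 = 1.
Row 3 now contains 5, leaving R3C1 = 1.
Column 5 now contains 1; hence R3C5 = 4.
2 is placed in row 1; hence R1C1 = 3.
Column 3 already has 3; hence R1C3 = 5.
Row 2 now contains 3, which forces R2C1 = 2.
Completed grid: 3 4 5 1 2 / 2 5 3 4 1 / 1 3 2 5 4 / 4 2 1 3 5 / 5 1 4 2 3.

5 1 4 2 3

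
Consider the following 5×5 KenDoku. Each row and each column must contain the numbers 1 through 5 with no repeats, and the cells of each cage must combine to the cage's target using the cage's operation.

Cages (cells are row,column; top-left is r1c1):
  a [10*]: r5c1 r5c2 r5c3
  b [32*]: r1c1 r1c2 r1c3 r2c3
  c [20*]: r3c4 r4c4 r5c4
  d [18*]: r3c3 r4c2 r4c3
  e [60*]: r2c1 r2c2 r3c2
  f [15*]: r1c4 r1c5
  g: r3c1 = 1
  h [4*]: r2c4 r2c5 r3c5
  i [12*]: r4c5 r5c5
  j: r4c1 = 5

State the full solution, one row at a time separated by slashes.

Cage b needs product 32, so r2c3 = 4.
Row 2 already has 4, so r2c5 = 1.
Cage g is given, leaving r3c1 = 1.
The 3 cells of cage d must have product 18, which forces r3c3 = 3.
Column 5 now contains 1, leaving r3c5 = 2.
J is a freebie, which forces r4c1 = 5.
Cage d needs product 18, so r4c2 = 3.
Cage d has product 18, which forces r4c3 = 2.
3 is placed in row 4, leaving r4c5 = 4.
Column 1 now contains 5, which forces r5c1 = 2.
4 is placed in column 5, leaving r5c5 = 3.
2 is placed in column 1, which forces r1c1 = 4.
The 4 cells of cage b must have product 32, leaving r1c2 = 2.
2 is placed in column 3; hence r1c3 = 1.
Cage f's pair has product 15, which forces r1c4 = 3.
3 is placed in column 5, so r1c5 = 5.
Column 1 now contains 5, so r2c1 = 3.
3 is placed in column 2, which forces r2c2 = 5.
1 is placed in row 2, which forces r2c4 = 2.
The 3 cells of cage e must have product 60; hence r3c2 = 4.
Row 3 already has 4; hence r3c4 = 5.
Row 4 already has 4, leaving r4c4 = 1.
5 is placed in column 2, so r5c2 = 1.
Column 3 now contains 1, leaving r5c3 = 5.
Column 4 now contains 5, which forces r5c4 = 4.

4 2 1 3 5 / 3 5 4 2 1 / 1 4 3 5 2 / 5 3 2 1 4 / 2 1 5 4 3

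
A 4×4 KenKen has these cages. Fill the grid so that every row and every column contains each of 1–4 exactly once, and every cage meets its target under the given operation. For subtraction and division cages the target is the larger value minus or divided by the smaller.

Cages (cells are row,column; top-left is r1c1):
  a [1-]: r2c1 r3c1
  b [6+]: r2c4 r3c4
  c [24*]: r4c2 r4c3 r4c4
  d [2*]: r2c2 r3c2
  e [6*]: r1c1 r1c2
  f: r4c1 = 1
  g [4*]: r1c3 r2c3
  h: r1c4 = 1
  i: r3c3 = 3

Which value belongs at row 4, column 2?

H is a freebie, so r1c4 = 1.
Cage i is a single given cell, so r3c3 = 3.
Cage f is a single given cell, so r4c1 = 1.
Row 1 already has 1, which forces r1c3 = 4.
Cage a needs two cells with difference 1, so r2c1 = 3.
Cage g's pair has product 4, so r2c3 = 1.
Column 3 now contains 4, leaving r4c3 = 2.
3 is placed in column 1, so r1c1 = 2.
Cage e needs two cells with product 6, leaving r1c2 = 3.
Row 2 already has 1, leaving r2c2 = 2.
2 is placed in row 2, leaving r2c4 = 4.
Column 1 now contains 2, so r3c1 = 4.
Cage d needs two cells with product 2; hence r3c2 = 1.
4 is placed in column 4, leaving r3c4 = 2.
Column 2 already has 3, which forces r4c2 = 4.
4 is placed in column 4, so r4c4 = 3.
Filled in: 2 3 4 1 / 3 2 1 4 / 4 1 3 2 / 1 4 2 3.

4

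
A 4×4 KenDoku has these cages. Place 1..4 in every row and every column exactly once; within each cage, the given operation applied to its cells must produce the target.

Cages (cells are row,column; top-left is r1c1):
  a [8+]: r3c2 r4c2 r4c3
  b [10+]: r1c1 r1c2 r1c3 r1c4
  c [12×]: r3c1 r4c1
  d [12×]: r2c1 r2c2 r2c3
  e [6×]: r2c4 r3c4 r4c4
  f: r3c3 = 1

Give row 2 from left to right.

1 3 4 2

Cage f is a single given cell, so r3c3 = 1.
The only place for 2 in row 2 is r2c4.
Column 4 already has 2, so r3c4 = 3.
Cage e has product 6, leaving r4c4 = 1.
Column 4 already has 1; hence r1c4 = 4.
Row 3 now contains 3; hence r3c1 = 4.
Cage a needs sum 8, which forces r3c2 = 2.
The two cells of cage c must have product 12, which forces r4c1 = 3.
The 3 cells of cage a must have sum 8, so r4c2 = 4.
Cage a has sum 8, which forces r4c3 = 2.
The 4 cells of cage b must have sum 10, which forces r1c1 = 2.
Cage b has sum 10, so r1c2 = 1.
Column 3 now contains 2, which forces r1c3 = 3.
Column 1 now contains 3, leaving r2c1 = 1.
The 3 cells of cage d must have product 12, so r2c2 = 3.
The 3 cells of cage d must have product 12, which forces r2c3 = 4.
Completed grid: 2 1 3 4 / 1 3 4 2 / 4 2 1 3 / 3 4 2 1.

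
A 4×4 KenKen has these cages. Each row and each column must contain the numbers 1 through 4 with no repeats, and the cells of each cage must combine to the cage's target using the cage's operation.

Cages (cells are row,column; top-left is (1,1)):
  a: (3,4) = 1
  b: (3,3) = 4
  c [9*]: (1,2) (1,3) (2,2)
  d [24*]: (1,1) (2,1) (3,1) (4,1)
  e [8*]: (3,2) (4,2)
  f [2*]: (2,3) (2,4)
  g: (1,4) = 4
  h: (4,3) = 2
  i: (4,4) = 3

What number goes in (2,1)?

Cage c has product 9; hence (1,2) = 1.
The 3 cells of cage c must have product 9; hence (1,3) = 3.
Cage g is given, which forces (1,4) = 4.
Cage c needs product 9; hence (2,2) = 3.
B is a freebie, so (3,3) = 4.
Cage a is a single given cell, which forces (3,4) = 1.
Cage h is given; hence (4,3) = 2.
Cage i is a single given cell, so (4,4) = 3.
Row 1 now contains 4, which forces (1,1) = 2.
Column 3 now contains 2, so (2,3) = 1.
1 is placed in column 4; hence (2,4) = 2.
Cage d has product 24; hence (3,1) = 3.
Row 3 now contains 4, leaving (3,2) = 2.
2 is placed in row 4, leaving (4,2) = 4.
Row 2 already has 1; hence (2,1) = 4.
Row 4 now contains 4, so (4,1) = 1.
The full grid is 2 1 3 4 / 4 3 1 2 / 3 2 4 1 / 1 4 2 3.

4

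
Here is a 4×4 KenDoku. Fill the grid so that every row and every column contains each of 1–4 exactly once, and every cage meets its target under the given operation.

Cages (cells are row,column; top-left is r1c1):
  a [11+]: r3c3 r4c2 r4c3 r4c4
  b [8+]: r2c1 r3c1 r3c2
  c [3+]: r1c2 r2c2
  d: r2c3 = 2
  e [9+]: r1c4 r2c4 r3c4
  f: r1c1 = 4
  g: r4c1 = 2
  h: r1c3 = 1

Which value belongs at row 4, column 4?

1

Cage f is a single given cell; hence r1c1 = 4.
Cage h is given, so r1c3 = 1.
Cage d is a single given cell, which forces r2c3 = 2.
Cage g is a single given cell, so r4c1 = 2.
Row 1 already has 1, leaving r1c2 = 2.
Row 1 already has 2, leaving r1c4 = 3.
2 is placed in row 2, which forces r2c2 = 1.
Column 4 now contains 3; hence r2c4 = 4.
Cage b has sum 8, leaving r3c2 = 4.
Cage a needs sum 11, leaving r3c3 = 3.
Column 4 now contains 4; hence r3c4 = 2.
Column 2 already has 1, leaving r4c2 = 3.
The 4 cells of cage a must have sum 11; hence r4c3 = 4.
Column 4 now contains 3, which forces r4c4 = 1.
Row 2 now contains 1, leaving r2c1 = 3.
3 is placed in row 3, so r3c1 = 1.
The full grid is 4 2 1 3 / 3 1 2 4 / 1 4 3 2 / 2 3 4 1.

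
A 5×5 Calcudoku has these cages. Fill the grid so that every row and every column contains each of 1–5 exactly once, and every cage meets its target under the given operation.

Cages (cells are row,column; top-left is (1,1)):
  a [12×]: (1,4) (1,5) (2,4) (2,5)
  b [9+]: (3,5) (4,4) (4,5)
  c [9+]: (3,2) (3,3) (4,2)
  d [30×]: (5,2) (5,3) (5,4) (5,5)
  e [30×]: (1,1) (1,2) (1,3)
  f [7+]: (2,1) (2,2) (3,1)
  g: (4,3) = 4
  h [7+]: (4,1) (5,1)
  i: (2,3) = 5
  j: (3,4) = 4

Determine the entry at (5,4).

Cage i is a single given cell, leaving (2,3) = 5.
J is a freebie, so (3,4) = 4.
Cage g is given, leaving (4,3) = 4.
The only place for 4 in row 1 is (1,5).
Cage a has product 12, so (1,4) = 1.
The 4 cells of cage a must have product 12, which forces (2,4) = 3.
The 4 cells of cage a must have product 12; hence (2,5) = 1.
Cage f needs sum 7, leaving (3,1) = 1.
Cage b has sum 9, so (3,5) = 2.
The 3 cells of cage b must have sum 9, which forces (4,4) = 2.
Cage b needs sum 9, leaving (4,5) = 5.
2 is placed in column 4; hence (5,4) = 5.
Column 5 now contains 5; hence (5,5) = 3.
The 3 cells of cage c must have sum 9, leaving (3,2) = 5.
2 is placed in row 3, which forces (3,3) = 3.
Row 4 already has 5, leaving (4,1) = 3.
Cage c needs sum 9, leaving (4,2) = 1.
Cage h needs two cells with sum 7, so (5,1) = 4.
1 is placed in column 2, which forces (5,2) = 2.
2 is placed in row 5, so (5,3) = 1.
Cage e needs product 30; hence (1,1) = 5.
2 is placed in column 2; hence (1,2) = 3.
3 is placed in column 3, leaving (1,3) = 2.
4 is placed in column 1, which forces (2,1) = 2.
2 is placed in column 2, which forces (2,2) = 4.
The full grid is 5 3 2 1 4 / 2 4 5 3 1 / 1 5 3 4 2 / 3 1 4 2 5 / 4 2 1 5 3.

5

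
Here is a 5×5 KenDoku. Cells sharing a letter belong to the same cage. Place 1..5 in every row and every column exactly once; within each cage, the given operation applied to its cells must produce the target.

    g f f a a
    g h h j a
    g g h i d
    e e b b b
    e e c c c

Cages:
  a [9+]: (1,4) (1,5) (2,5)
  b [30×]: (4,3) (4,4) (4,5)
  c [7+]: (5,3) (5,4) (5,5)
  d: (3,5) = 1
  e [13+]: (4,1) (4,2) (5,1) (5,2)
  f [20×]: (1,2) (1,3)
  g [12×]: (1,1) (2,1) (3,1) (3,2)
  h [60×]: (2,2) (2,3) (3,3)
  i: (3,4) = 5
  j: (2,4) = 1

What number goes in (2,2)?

J is a freebie, so (2,4) = 1.
I is a freebie, leaving (3,4) = 5.
Cage d is given, which forces (3,5) = 1.
The 4 cells of cage g must have product 12; hence (1,1) = 1.
Cage g has product 12, so (2,1) = 2.
Cage g has product 12; hence (3,1) = 3.
Row 3 already has 1, leaving (3,2) = 2.
3 is placed in row 3, leaving (3,3) = 4.
Cage c has sum 7; hence (5,3) = 1.
Cage f needs two cells with product 20, so (1,2) = 4.
Column 3 now contains 4, leaving (1,3) = 5.
5 is placed in column 3, leaving (2,3) = 3.
Row 2 already has 3, leaving (2,5) = 4.
The 4 cells of cage e must have sum 13; hence (4,2) = 1.
3 is placed in column 3; hence (4,3) = 2.
Row 4 already has 2, which forces (4,4) = 3.
3 is placed in row 4; hence (4,5) = 5.
The 4 cells of cage e must have sum 13; hence (5,2) = 3.
4 is placed in column 5, leaving (5,5) = 2.
3 is placed in column 4; hence (1,4) = 2.
Column 5 now contains 2; hence (1,5) = 3.
Row 2 already has 3, which forces (2,2) = 5.
Row 4 now contains 5, leaving (4,1) = 4.
Cage e needs sum 13, leaving (5,1) = 5.
Row 5 now contains 2; hence (5,4) = 4.
Filled in: 1 4 5 2 3 / 2 5 3 1 4 / 3 2 4 5 1 / 4 1 2 3 5 / 5 3 1 4 2.

5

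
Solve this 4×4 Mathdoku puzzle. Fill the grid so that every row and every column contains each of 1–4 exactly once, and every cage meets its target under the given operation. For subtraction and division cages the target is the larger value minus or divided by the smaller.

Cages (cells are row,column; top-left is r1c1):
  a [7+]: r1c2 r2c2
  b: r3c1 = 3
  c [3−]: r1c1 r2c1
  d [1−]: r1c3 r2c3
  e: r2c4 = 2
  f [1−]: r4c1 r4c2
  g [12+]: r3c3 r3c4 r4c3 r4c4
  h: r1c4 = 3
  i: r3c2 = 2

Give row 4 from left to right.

2 1 3 4

H is a freebie, so r1c4 = 3.
E is a freebie, which forces r2c4 = 2.
Cage b is a single given cell, leaving r3c1 = 3.
I is a freebie, which forces r3c2 = 2.
3 is placed in row 1, which forces r1c2 = 4.
Row 1 now contains 4, leaving r1c3 = 2.
Cage a needs two cells with sum 7, which forces r2c2 = 3.
Row 2 now contains 3, so r2c3 = 1.
Cage g has sum 12, which forces r3c3 = 4.
Cage g needs sum 12; hence r3c4 = 1.
Column 2 now contains 3; hence r4c2 = 1.
Cage g has sum 12; hence r4c3 = 3.
Cage g needs sum 12, leaving r4c4 = 4.
Row 1 now contains 4, leaving r1c1 = 1.
Row 2 now contains 1; hence r2c1 = 4.
Row 4 already has 4, which forces r4c1 = 2.
The full grid is 1 4 2 3 / 4 3 1 2 / 3 2 4 1 / 2 1 3 4.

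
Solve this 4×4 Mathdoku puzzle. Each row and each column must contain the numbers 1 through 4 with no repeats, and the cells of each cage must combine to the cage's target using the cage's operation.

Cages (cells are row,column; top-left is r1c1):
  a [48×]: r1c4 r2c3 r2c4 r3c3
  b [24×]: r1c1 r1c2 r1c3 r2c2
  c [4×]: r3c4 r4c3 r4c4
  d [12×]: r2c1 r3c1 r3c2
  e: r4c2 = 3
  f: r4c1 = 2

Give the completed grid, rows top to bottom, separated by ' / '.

F is a freebie, which forces r4c1 = 2.
Cage e is given, leaving r4c2 = 3.
Row 4 now contains 2; hence r4c3 = 1.
1 is placed in row 4, leaving r4c4 = 4.
Cage c needs product 4, so r3c4 = 1.
Cage d needs product 12, which forces r2c1 = 1.
Cage d has product 12, so r3c1 = 3.
Row 3 now contains 1, so r3c2 = 4.
Row 3 now contains 4; hence r3c3 = 2.
Column 1 now contains 3; hence r1c1 = 4.
Cage b needs product 24, so r1c2 = 1.
Cage b has product 24, so r1c3 = 3.
Row 1 now contains 3; hence r1c4 = 2.
Column 2 now contains 4; hence r2c2 = 2.
Column 3 now contains 2, so r2c3 = 4.
Column 4 already has 2, which forces r2c4 = 3.

4 1 3 2 / 1 2 4 3 / 3 4 2 1 / 2 3 1 4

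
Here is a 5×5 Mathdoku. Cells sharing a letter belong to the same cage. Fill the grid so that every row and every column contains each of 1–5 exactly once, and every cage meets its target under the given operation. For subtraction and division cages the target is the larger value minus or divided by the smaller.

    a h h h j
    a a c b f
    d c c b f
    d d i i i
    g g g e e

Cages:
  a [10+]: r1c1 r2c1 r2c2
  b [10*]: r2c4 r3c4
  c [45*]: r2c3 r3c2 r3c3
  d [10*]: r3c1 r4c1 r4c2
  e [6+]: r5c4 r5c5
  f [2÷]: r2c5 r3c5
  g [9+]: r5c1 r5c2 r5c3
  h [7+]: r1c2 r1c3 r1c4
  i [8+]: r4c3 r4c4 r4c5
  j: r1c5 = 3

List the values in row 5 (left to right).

3 4 2 1 5

J is a freebie, leaving r1c5 = 3.
Cage c has product 45, so r2c3 = 3.
Cage c has product 45; hence r3c2 = 3.
Cage c needs product 45; hence r3c3 = 5.
5 is placed in row 3, so r3c4 = 2.
Column 4 already has 2, leaving r2c4 = 5.
Cage f needs two cells with quotient 2, leaving r2c5 = 2.
Row 3 now contains 2; hence r3c1 = 1.
1 is placed in row 3, so r3c5 = 4.
Cage g has sum 9, which forces r5c1 = 3.
Cage a needs sum 10, so r1c1 = 5.
Column 1 now contains 1, so r2c1 = 4.
Cage a has sum 10, leaving r2c2 = 1.
5 is placed in column 1, which forces r4c1 = 2.
2 is placed in row 4, so r4c2 = 5.
2 is placed in row 4; hence r4c3 = 4.
5 is placed in row 4, which forces r4c5 = 1.
Cage e needs two cells with sum 6; hence r5c4 = 1.
Cage e's pair has sum 6; hence r5c5 = 5.
Cage h needs sum 7, so r1c2 = 2.
Cage h has sum 7, which forces r1c3 = 1.
1 is placed in column 4, so r1c4 = 4.
Row 4 now contains 1, so r4c4 = 3.
The 3 cells of cage g must have sum 9; hence r5c2 = 4.
Row 5 already has 1, so r5c3 = 2.
Completed grid: 5 2 1 4 3 / 4 1 3 5 2 / 1 3 5 2 4 / 2 5 4 3 1 / 3 4 2 1 5.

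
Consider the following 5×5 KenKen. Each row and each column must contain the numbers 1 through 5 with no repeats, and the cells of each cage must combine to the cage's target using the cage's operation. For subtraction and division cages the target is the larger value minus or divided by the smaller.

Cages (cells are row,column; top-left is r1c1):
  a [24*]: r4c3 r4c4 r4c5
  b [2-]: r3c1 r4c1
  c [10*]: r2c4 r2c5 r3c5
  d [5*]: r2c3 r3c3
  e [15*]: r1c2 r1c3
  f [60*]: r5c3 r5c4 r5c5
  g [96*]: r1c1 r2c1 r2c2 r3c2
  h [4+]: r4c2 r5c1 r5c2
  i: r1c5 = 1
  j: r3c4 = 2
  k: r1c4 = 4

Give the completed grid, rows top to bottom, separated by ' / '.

2 5 3 4 1 / 4 3 5 1 2 / 3 4 1 2 5 / 5 1 2 3 4 / 1 2 4 5 3

Cage k is a single given cell, which forces r1c4 = 4.
Cage i is a single given cell, leaving r1c5 = 1.
J is a freebie, leaving r3c4 = 2.
Row 3 already has 2, leaving r3c5 = 5.
Cage h has sum 4, so r4c2 = 1.
Column 4 now contains 2, so r4c4 = 3.
Cage h has sum 4; hence r5c1 = 1.
Cage h needs sum 4; hence r5c2 = 2.
Column 4 already has 3; hence r5c4 = 5.
The 4 cells of cage g must have product 96, which forces r1c1 = 2.
Cage g needs product 96; hence r2c1 = 4.
The 4 cells of cage g must have product 96, so r2c2 = 3.
Cage d needs two cells with product 5, so r2c3 = 5.
5 is placed in column 4, leaving r2c4 = 1.
Column 5 already has 5; hence r2c5 = 2.
4 is placed in column 1, which forces r3c1 = 3.
Cage g has product 96, so r3c2 = 4.
Row 3 already has 5, leaving r3c3 = 1.
Column 1 now contains 2; hence r4c1 = 5.
Column 5 now contains 2, leaving r4c5 = 4.
4 is placed in column 5, leaving r5c5 = 3.
Column 2 now contains 3, which forces r1c2 = 5.
Column 3 already has 5; hence r1c3 = 3.
Row 4 already has 4, leaving r4c3 = 2.
Row 5 already has 3, leaving r5c3 = 4.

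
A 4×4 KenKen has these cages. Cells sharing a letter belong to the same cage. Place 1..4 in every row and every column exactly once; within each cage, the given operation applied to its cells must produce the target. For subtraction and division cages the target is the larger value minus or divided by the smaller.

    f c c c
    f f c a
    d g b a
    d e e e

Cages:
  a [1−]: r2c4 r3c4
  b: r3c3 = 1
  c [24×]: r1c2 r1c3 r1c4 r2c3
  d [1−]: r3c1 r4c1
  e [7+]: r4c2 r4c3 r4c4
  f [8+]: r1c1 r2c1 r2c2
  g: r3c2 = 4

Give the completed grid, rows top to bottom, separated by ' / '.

Cage g is given, leaving r3c2 = 4.
B is a freebie, which forces r3c3 = 1.
Row 4 needs a 3, and only r4c1 is open for it.
Column 1 now contains 3, which forces r3c1 = 2.
Row 3 now contains 2; hence r3c4 = 3.
The 3 cells of cage f must have sum 8, leaving r2c2 = 3.
Cage c has product 24, leaving r1c3 = 3.
In row 2, 1 can only go at r2c1, so r2c1 = 1.
1 is placed in column 1; hence r1c1 = 4.
Cage c needs product 24, so r2c3 = 4.
Row 2 now contains 4; hence r2c4 = 2.
4 is placed in column 3; hence r4c3 = 2.
Cage c has product 24, leaving r1c2 = 2.
2 is placed in column 4, which forces r1c4 = 1.
2 is placed in row 4; hence r4c2 = 1.
Cage e has sum 7; hence r4c4 = 4.

4 2 3 1 / 1 3 4 2 / 2 4 1 3 / 3 1 2 4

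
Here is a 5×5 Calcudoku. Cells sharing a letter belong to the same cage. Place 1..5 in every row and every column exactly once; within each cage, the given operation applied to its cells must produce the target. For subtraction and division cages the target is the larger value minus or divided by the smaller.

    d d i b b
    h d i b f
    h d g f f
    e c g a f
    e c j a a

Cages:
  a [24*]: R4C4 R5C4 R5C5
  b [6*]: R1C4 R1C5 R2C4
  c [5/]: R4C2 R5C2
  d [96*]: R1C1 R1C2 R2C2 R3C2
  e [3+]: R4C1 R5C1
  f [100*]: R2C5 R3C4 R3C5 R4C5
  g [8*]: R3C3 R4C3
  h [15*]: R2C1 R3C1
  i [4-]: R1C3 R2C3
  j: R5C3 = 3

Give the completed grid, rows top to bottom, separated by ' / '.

Cage d has product 96; hence R1C1 = 4.
The 4 cells of cage f must have product 100, which forces R3C4 = 5.
Cage j is given; hence R5C3 = 3.
The two cells of cage h must have product 15, leaving R2C1 = 5.
Row 2 already has 5, leaving R2C3 = 1.
Row 2 now contains 1; hence R2C5 = 4.
Row 3 already has 5, so R3C1 = 3.
Column 5 now contains 4, leaving R3C5 = 1.
Cage a has product 24, which forces R4C4 = 3.
Column 5 already has 1; hence R4C5 = 5.
Column 5 now contains 4, so R5C5 = 2.
1 is placed in column 3; hence R1C3 = 5.
Cage b has product 6, which forces R1C4 = 1.
2 is placed in column 5, so R1C5 = 3.
3 is placed in column 4, which forces R2C4 = 2.
Cage d needs product 96, leaving R3C2 = 4.
Row 3 already has 4, leaving R3C3 = 2.
Cage e's pair has sum 3, so R4C1 = 2.
Row 4 already has 5; hence R4C2 = 1.
Column 3 now contains 2, which forces R4C3 = 4.
Row 5 already has 2, so R5C1 = 1.
Cage c's pair has quotient 5, so R5C2 = 5.
Row 5 already has 2; hence R5C4 = 4.
Row 1 already has 3, so R1C2 = 2.
Row 2 already has 2, so R2C2 = 3.

4 2 5 1 3 / 5 3 1 2 4 / 3 4 2 5 1 / 2 1 4 3 5 / 1 5 3 4 2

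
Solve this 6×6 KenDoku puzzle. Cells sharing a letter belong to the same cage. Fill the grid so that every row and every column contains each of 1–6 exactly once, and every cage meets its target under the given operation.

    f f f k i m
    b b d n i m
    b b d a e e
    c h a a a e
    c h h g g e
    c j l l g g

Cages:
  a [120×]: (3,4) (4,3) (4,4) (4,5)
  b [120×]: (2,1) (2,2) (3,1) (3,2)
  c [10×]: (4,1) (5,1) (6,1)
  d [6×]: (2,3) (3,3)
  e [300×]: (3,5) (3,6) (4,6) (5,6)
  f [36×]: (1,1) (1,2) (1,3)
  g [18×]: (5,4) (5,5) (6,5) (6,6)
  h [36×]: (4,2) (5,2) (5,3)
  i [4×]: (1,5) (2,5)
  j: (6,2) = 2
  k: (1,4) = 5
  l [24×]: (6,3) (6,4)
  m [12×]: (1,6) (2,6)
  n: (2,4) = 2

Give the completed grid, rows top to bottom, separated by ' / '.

K is a freebie; hence (1,4) = 5.
Cage n is given; hence (2,4) = 2.
Cage e needs product 300; hence (3,5) = 5.
J is a freebie, so (6,2) = 2.
Cage a has product 120, leaving (4,3) = 5.
Cage e has product 300; hence (5,6) = 5.
The 3 cells of cage c must have product 10, so (6,1) = 5.
Cage b has product 120, so (2,2) = 5.
In row 1, 1 can only go at (1,5), so (1,5) = 1.
Column 5 now contains 1, which forces (2,5) = 4.
Cage g has product 18, which forces (6,6) = 1.
Row 1 needs a 4, and only (1,6) is open for it.
The two cells of cage m must have product 12, so (2,6) = 3.
Row 3 needs a 2, and only (3,6) is open for it.
Column 6 already has 2, so (4,6) = 6.
Row 4 already has 6; hence (4,2) = 3.
Row 4 now contains 3, leaving (4,4) = 4.
Row 4 already has 6, leaving (4,5) = 2.
Column 4 already has 4; hence (6,4) = 6.
Row 6 already has 6, leaving (6,5) = 3.
3 is placed in column 2, so (1,2) = 6.
Column 4 already has 4; hence (3,4) = 3.
Row 4 already has 2, which forces (4,1) = 1.
The 3 cells of cage c must have product 10, so (5,1) = 2.
Column 2 already has 6, leaving (5,2) = 4.
Row 5 now contains 2, which forces (5,3) = 3.
The 4 cells of cage g must have product 18, so (5,4) = 1.
Column 5 now contains 3, so (5,5) = 6.
Row 6 already has 6, leaving (6,3) = 4.
Column 1 now contains 2; hence (1,1) = 3.
Column 3 already has 3, leaving (1,3) = 2.
1 is placed in column 1, which forces (2,1) = 6.
Row 2 now contains 6; hence (2,3) = 1.
Cage b needs product 120, leaving (3,1) = 4.
Column 2 now contains 4, so (3,2) = 1.
1 is placed in column 3, leaving (3,3) = 6.

3 6 2 5 1 4 / 6 5 1 2 4 3 / 4 1 6 3 5 2 / 1 3 5 4 2 6 / 2 4 3 1 6 5 / 5 2 4 6 3 1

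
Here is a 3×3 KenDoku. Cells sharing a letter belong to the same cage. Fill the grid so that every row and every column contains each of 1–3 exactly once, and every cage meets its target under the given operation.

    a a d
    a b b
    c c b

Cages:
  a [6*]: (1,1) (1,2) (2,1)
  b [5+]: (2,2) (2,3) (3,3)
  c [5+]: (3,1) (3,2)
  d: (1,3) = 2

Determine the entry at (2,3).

Cage d is a single given cell; hence (1,3) = 2.
Column 3 now contains 2, so (3,3) = 1.
Cage a has product 6, leaving (2,1) = 2.
Cage b has sum 5, so (2,2) = 1.
1 is placed in column 3, so (2,3) = 3.
2 is placed in column 1, leaving (3,1) = 3.
3 is placed in row 3, leaving (3,2) = 2.
3 is placed in column 1; hence (1,1) = 1.
Column 2 now contains 1, leaving (1,2) = 3.
Filled in: 1 3 2 / 2 1 3 / 3 2 1.

3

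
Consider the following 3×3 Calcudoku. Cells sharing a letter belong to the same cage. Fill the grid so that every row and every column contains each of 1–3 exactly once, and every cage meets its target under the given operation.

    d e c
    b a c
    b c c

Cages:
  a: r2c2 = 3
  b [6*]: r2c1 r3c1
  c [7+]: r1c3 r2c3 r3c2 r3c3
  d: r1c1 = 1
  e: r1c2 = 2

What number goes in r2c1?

2

Cage d is a single given cell, leaving r1c1 = 1.
E is a freebie, leaving r1c2 = 2.
Row 1 now contains 2, so r1c3 = 3.
Cage a is given, so r2c2 = 3.
The 4 cells of cage c must have sum 7, which forces r3c2 = 1.
3 is placed in column 3, so r3c3 = 2.
Row 2 now contains 3; hence r2c1 = 2.
2 is placed in column 3, so r2c3 = 1.
Row 3 already has 2, leaving r3c1 = 3.
The full grid is 1 2 3 / 2 3 1 / 3 1 2.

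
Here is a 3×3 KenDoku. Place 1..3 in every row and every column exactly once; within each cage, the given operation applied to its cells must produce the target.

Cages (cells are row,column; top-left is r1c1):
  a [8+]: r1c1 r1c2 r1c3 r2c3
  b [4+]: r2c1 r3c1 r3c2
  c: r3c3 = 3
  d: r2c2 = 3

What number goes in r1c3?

Cage b needs sum 4, leaving r2c1 = 1.
Cage d is given, so r2c2 = 3.
Cage a has sum 8, leaving r2c3 = 2.
Cage b has sum 4; hence r3c1 = 2.
Cage b needs sum 4, so r3c2 = 1.
Cage c is a single given cell, so r3c3 = 3.
2 is placed in column 1, so r1c1 = 3.
1 is placed in column 2, which forces r1c2 = 2.
Column 3 now contains 3; hence r1c3 = 1.
Completed grid: 3 2 1 / 1 3 2 / 2 1 3.

1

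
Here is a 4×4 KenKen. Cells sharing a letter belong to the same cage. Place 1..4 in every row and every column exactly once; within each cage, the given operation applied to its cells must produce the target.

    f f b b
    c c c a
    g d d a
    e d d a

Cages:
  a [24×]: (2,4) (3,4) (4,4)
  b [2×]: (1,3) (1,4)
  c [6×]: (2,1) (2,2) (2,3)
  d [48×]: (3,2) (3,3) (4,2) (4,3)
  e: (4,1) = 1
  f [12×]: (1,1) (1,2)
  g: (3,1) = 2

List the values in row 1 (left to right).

Cage g is given; hence (3,1) = 2.
Cage e is given, which forces (4,1) = 1.
1 is placed in column 1, which forces (2,1) = 3.
Column 1 now contains 3, which forces (1,1) = 4.
Cage f's pair has product 12, which forces (1,2) = 3.
3 is placed in column 2, leaving (4,2) = 4.
4 is placed in row 4; hence (4,3) = 3.
Row 4 now contains 3, so (4,4) = 2.
The two cells of cage b must have product 2, which forces (1,3) = 2.
Column 4 already has 2, so (1,4) = 1.
Column 3 already has 2; hence (2,3) = 1.
Column 4 already has 2, which forces (2,4) = 4.
4 is placed in column 2, leaving (3,2) = 1.
Cage d has product 48, which forces (3,3) = 4.
Cage a has product 24, which forces (3,4) = 3.
Row 2 already has 1; hence (2,2) = 2.
The full grid is 4 3 2 1 / 3 2 1 4 / 2 1 4 3 / 1 4 3 2.

4 3 2 1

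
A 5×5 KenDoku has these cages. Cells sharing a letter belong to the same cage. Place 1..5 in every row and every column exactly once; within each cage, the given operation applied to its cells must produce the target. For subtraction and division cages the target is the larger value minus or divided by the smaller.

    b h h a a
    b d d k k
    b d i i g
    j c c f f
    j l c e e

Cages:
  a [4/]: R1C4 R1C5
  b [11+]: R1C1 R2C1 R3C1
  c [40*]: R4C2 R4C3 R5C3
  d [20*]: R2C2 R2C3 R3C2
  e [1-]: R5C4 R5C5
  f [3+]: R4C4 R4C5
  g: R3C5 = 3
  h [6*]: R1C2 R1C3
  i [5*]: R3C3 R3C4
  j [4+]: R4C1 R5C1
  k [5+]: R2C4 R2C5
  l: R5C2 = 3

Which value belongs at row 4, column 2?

Cage g is a single given cell, so R3C5 = 3.
Cage l is a single given cell; hence R5C2 = 3.
Column 2 already has 3; hence R1C2 = 2.
Cage h's pair has product 6, so R1C3 = 3.
Cage j needs two cells with sum 4, which forces R4C1 = 3.
Row 5 now contains 3, so R5C1 = 1.
The only place for 5 in row 1 is R1C1.
In row 2, 3 can only go at R2C4, so R2C4 = 3.
Cage k needs two cells with sum 5, leaving R2C5 = 2.
2 is placed in column 5, leaving R4C5 = 1.
The two cells of cage a must have quotient 4, leaving R1C4 = 1.
Column 5 already has 1; hence R1C5 = 4.
Row 2 already has 2, leaving R2C1 = 4.
The 3 cells of cage b must have sum 11, so R3C1 = 2.
1 is placed in column 4, leaving R3C4 = 5.
Row 4 already has 1, so R4C4 = 2.
5 is placed in column 4; hence R5C4 = 4.
Column 5 now contains 4, so R5C5 = 5.
The 3 cells of cage d must have product 20, leaving R3C2 = 4.
Row 3 already has 5, leaving R3C3 = 1.
4 is placed in column 2, so R4C2 = 5.
Row 4 already has 5, leaving R4C3 = 4.
5 is placed in row 5; hence R5C3 = 2.
5 is placed in column 2, which forces R2C2 = 1.
Column 3 now contains 1, so R2C3 = 5.
Completed grid: 5 2 3 1 4 / 4 1 5 3 2 / 2 4 1 5 3 / 3 5 4 2 1 / 1 3 2 4 5.

5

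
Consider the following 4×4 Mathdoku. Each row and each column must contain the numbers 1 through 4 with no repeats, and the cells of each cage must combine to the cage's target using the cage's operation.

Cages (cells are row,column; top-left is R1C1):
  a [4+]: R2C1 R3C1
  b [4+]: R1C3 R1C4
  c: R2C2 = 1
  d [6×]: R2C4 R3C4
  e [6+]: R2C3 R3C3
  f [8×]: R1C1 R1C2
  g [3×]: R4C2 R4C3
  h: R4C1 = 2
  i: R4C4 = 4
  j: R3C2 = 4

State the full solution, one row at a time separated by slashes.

C is a freebie, which forces R2C2 = 1.
J is a freebie, which forces R3C2 = 4.
Row 3 now contains 4, which forces R3C3 = 2.
Row 3 now contains 2, which forces R3C4 = 3.
Cage h is a single given cell, leaving R4C1 = 2.
Column 2 already has 1, which forces R4C2 = 3.
Row 4 already has 3, so R4C3 = 1.
I is a freebie, which forces R4C4 = 4.
2 is placed in column 1, so R1C1 = 4.
4 is placed in column 2, leaving R1C2 = 2.
Column 3 now contains 1, which forces R1C3 = 3.
Column 4 already has 3, so R1C4 = 1.
Row 2 now contains 1, so R2C1 = 3.
2 is placed in column 3, which forces R2C3 = 4.
Column 4 already has 3; hence R2C4 = 2.
Row 3 already has 3, so R3C1 = 1.

4 2 3 1 / 3 1 4 2 / 1 4 2 3 / 2 3 1 4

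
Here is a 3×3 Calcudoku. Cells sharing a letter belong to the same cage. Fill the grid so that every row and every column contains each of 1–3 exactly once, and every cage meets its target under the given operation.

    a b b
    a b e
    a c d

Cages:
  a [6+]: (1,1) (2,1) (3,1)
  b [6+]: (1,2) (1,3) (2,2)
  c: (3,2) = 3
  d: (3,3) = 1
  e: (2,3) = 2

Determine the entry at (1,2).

2

Cage e is given, so (2,3) = 2.
Cage c is a single given cell, leaving (3,2) = 3.
Cage d is given, leaving (3,3) = 1.
Cage b has sum 6, leaving (1,2) = 2.
Column 3 already has 1, so (1,3) = 3.
Column 2 already has 3; hence (2,2) = 1.
1 is placed in row 3, which forces (3,1) = 2.
Row 1 now contains 3, which forces (1,1) = 1.
Row 2 already has 1, so (2,1) = 3.
Filled in: 1 2 3 / 3 1 2 / 2 3 1.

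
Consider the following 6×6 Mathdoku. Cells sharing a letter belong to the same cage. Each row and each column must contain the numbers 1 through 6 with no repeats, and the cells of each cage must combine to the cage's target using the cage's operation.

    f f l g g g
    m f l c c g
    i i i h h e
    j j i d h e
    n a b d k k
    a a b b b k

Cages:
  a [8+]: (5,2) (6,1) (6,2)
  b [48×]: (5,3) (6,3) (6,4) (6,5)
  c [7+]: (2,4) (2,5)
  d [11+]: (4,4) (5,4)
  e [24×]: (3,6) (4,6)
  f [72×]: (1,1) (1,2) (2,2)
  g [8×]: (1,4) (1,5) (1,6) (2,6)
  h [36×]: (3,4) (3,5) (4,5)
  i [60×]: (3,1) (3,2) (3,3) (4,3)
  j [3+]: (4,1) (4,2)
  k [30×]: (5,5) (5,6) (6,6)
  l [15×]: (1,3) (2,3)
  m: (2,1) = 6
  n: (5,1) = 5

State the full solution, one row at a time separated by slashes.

Cage m is a single given cell, which forces (2,1) = 6.
Cage g needs product 8; hence (2,6) = 1.
Cage n is a single given cell, leaving (5,1) = 5.
5 is placed in row 5; hence (5,4) = 6.
Cage f needs product 72, leaving (1,2) = 6.
Column 4 already has 6, which forces (4,4) = 5.
Cage k needs product 30; hence (6,6) = 5.
In row 1, 5 can only go at (1,3), so (1,3) = 5.
Column 3 already has 5, so (2,3) = 3.
Cage i needs product 60, leaving (3,2) = 5.
The 3 cells of cage f must have product 72; hence (1,1) = 3.
Row 2 now contains 3; hence (2,2) = 4.
Cage c's pair has sum 7, so (2,4) = 2.
Cage c needs two cells with sum 7; hence (2,5) = 5.
2 is placed in column 4, so (3,4) = 3.
Cage a has sum 8, so (6,1) = 4.
Row 6 already has 4, which forces (6,4) = 1.
Column 4 now contains 1, so (1,4) = 4.
Cage g has product 8; hence (1,5) = 1.
Cage g has product 8, which forces (1,6) = 2.
Cage a needs sum 8, so (5,2) = 1.
Cage b has product 48, leaving (5,3) = 4.
Column 6 now contains 2, which forces (5,6) = 3.
Row 6 already has 1, so (6,2) = 3.
The two cells of cage j must have sum 3, which forces (4,1) = 1.
Column 2 already has 1, which forces (4,2) = 2.
Row 4 now contains 2, leaving (4,3) = 6.
Row 4 now contains 6, which forces (4,5) = 3.
Row 4 now contains 6, so (4,6) = 4.
Row 5 already has 3, which forces (5,5) = 2.
Column 3 now contains 6; hence (6,3) = 2.
Column 5 now contains 2, which forces (6,5) = 6.
Column 1 now contains 1; hence (3,1) = 2.
Column 3 already has 2, leaving (3,3) = 1.
6 is placed in column 5, leaving (3,5) = 4.
Column 6 now contains 4, leaving (3,6) = 6.

3 6 5 4 1 2 / 6 4 3 2 5 1 / 2 5 1 3 4 6 / 1 2 6 5 3 4 / 5 1 4 6 2 3 / 4 3 2 1 6 5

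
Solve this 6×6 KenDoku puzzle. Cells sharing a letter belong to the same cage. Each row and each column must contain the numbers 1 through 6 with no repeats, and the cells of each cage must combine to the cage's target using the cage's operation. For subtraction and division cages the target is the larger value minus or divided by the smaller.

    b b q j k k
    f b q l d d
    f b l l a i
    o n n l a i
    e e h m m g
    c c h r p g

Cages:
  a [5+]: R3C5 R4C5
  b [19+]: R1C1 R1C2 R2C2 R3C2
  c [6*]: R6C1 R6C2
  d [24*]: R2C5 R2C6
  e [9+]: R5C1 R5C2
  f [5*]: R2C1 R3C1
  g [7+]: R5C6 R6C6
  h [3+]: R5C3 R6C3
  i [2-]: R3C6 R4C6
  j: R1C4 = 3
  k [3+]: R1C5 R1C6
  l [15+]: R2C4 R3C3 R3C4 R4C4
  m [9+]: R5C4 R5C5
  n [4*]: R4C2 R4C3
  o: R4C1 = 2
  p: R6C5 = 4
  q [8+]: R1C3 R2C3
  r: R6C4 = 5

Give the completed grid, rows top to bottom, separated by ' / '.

4 6 5 3 1 2 / 1 5 3 2 6 4 / 5 4 6 1 2 3 / 2 1 4 6 3 5 / 6 3 2 4 5 1 / 3 2 1 5 4 6

J is a freebie; hence R1C4 = 3.
O is a freebie, leaving R4C1 = 2.
Cage r is a single given cell, which forces R6C4 = 5.
Cage p is a single given cell; hence R6C5 = 4.
Column 5 already has 4, so R2C5 = 6.
Cage d's pair has product 24, which forces R2C6 = 4.
The two cells of cage a must have sum 5; hence R3C5 = 2.
Cage a needs two cells with sum 5, which forces R4C5 = 3.
Column 5 now contains 3; hence R5C5 = 5.
Column 5 already has 2, so R1C5 = 1.
The two cells of cage k must have sum 3, leaving R1C6 = 2.
Cage i's pair has difference 2, which forces R3C6 = 3.
Cage m's pair has sum 9, which forces R5C4 = 4.
The 4 cells of cage l must have sum 15, leaving R2C4 = 2.
Cage l needs sum 15, which forces R3C3 = 6.
Cage l needs sum 15, so R3C4 = 1.
Column 4 now contains 4, which forces R4C4 = 6.
Cage b needs sum 19, which forces R1C2 = 6.
Column 3 already has 6, leaving R1C3 = 5.
Cage f's pair has product 5, so R2C1 = 1.
Row 2 already has 2, so R2C3 = 3.
1 is placed in row 3; hence R3C1 = 5.
Row 3 already has 5; hence R3C2 = 4.
4 is placed in column 2, which forces R4C2 = 1.
Row 4 already has 1, leaving R4C3 = 4.
Row 4 already has 1, leaving R4C6 = 5.
6 is placed in column 2; hence R5C2 = 3.
Column 2 already has 1, which forces R6C2 = 2.
Row 6 now contains 2; hence R6C3 = 1.
Row 6 already has 1, leaving R6C6 = 6.
Row 1 already has 5, so R1C1 = 4.
Row 2 already has 3; hence R2C2 = 5.
Row 5 now contains 3, leaving R5C1 = 6.
Column 3 now contains 1; hence R5C3 = 2.
Column 6 now contains 6, so R5C6 = 1.
6 is placed in row 6, which forces R6C1 = 3.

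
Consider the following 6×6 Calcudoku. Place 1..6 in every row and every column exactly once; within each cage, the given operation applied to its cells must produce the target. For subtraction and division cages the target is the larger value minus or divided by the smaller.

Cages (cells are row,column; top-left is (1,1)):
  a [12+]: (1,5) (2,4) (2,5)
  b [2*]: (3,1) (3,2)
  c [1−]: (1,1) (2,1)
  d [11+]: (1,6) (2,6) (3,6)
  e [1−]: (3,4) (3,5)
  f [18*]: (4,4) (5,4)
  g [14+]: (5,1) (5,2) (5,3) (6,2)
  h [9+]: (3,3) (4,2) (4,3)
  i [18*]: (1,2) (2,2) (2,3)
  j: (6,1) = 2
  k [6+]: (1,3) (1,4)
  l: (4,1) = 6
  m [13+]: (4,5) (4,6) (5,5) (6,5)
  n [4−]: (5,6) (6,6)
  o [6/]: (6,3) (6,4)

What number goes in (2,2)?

3

L is a freebie, which forces (4,1) = 6.
Row 4 already has 6; hence (4,4) = 3.
Column 4 already has 3, which forces (5,4) = 6.
Cage j is given; hence (6,1) = 2.
6 is placed in column 4, which forces (6,4) = 1.
Column 1 now contains 2; hence (3,1) = 1.
Cage b's pair has product 2, leaving (3,2) = 2.
1 is placed in row 6; hence (6,3) = 6.
Row 6 already has 6, leaving (6,6) = 5.
The two cells of cage n must have difference 4, leaving (5,6) = 1.
Cage g needs sum 14, so (5,3) = 2.
The 4 cells of cage m must have sum 13; hence (4,6) = 4.
Cage h has sum 9, so (3,3) = 3.
Row 3 now contains 3, which forces (3,6) = 6.
Column 3 now contains 3, which forces (2,3) = 1.
Column 3 already has 1; hence (4,3) = 5.
Column 3 already has 1, so (1,3) = 4.
The two cells of cage k must have sum 6, leaving (1,4) = 2.
2 is placed in row 1, which forces (1,6) = 3.
3 is placed in column 6; hence (2,6) = 2.
Row 4 already has 5, which forces (4,2) = 1.
Row 4 now contains 1; hence (4,5) = 2.
Row 1 now contains 3; hence (1,1) = 5.
Row 1 now contains 3; hence (1,2) = 6.
5 is placed in row 1, so (1,5) = 1.
Cage c needs two cells with difference 1; hence (2,1) = 4.
Cage i needs product 18; hence (2,2) = 3.
Row 2 already has 4; hence (2,4) = 5.
3 is placed in row 2; hence (2,5) = 6.
Column 4 already has 5, so (3,4) = 4.
4 is placed in row 3, so (3,5) = 5.
4 is placed in column 1, leaving (5,1) = 3.
Row 5 now contains 3, leaving (5,5) = 4.
3 is placed in column 2, leaving (6,2) = 4.
Column 5 already has 4; hence (6,5) = 3.
4 is placed in row 5; hence (5,2) = 5.
Filled in: 5 6 4 2 1 3 / 4 3 1 5 6 2 / 1 2 3 4 5 6 / 6 1 5 3 2 4 / 3 5 2 6 4 1 / 2 4 6 1 3 5.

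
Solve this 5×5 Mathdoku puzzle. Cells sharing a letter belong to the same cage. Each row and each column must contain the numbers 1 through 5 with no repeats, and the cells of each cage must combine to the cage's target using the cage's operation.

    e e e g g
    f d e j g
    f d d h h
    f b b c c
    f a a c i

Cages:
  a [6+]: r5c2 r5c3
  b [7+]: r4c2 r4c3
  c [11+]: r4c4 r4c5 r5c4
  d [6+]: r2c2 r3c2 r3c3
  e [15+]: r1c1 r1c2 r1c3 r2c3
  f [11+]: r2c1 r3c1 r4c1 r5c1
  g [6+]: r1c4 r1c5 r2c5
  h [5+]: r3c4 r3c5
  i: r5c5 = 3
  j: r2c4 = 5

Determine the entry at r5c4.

4

J is a freebie, leaving r2c4 = 5.
I is a freebie, leaving r5c5 = 3.
In row 2, 4 can only go at r2c3, so r2c3 = 4.
In row 1, 3 can only go at r1c4, so r1c4 = 3.
Cage c needs sum 11, which forces r4c5 = 5.
Cage b needs two cells with sum 7, which forces r4c2 = 4.
Cage b's pair has sum 7; hence r4c3 = 3.
Row 4 already has 4, so r4c4 = 2.
Column 4 already has 2; hence r5c4 = 4.
The 4 cells of cage e must have sum 15, leaving r1c1 = 4.
Column 4 already has 4, which forces r3c4 = 1.
The two cells of cage h must have sum 5, so r3c5 = 4.
2 is placed in row 4; hence r4c1 = 1.
The 3 cells of cage d must have sum 6, so r2c2 = 1.
Row 2 already has 1, which forces r2c5 = 2.
The 3 cells of cage d must have sum 6, leaving r3c2 = 3.
Row 3 now contains 1, leaving r3c3 = 2.
Column 2 now contains 1, leaving r5c2 = 5.
Row 5 now contains 5, which forces r5c3 = 1.
Column 2 already has 5, which forces r1c2 = 2.
Column 3 now contains 2, which forces r1c3 = 5.
2 is placed in column 5, so r1c5 = 1.
2 is placed in row 2; hence r2c1 = 3.
Row 3 already has 2, so r3c1 = 5.
Row 5 now contains 5; hence r5c1 = 2.
Filled in: 4 2 5 3 1 / 3 1 4 5 2 / 5 3 2 1 4 / 1 4 3 2 5 / 2 5 1 4 3.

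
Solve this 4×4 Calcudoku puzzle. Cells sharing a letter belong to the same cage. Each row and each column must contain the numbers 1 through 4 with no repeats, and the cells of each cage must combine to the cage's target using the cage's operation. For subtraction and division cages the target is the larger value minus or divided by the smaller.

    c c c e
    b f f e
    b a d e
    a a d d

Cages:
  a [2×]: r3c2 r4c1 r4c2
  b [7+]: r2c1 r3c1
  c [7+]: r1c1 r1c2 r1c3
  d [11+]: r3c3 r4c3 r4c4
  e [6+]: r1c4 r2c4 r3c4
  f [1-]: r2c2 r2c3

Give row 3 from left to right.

3 1 4 2

The 3 cells of cage a must have product 2; hence r3c2 = 1.
Cage d has sum 11, which forces r3c3 = 4.
Cage a needs product 2, so r4c1 = 1.
The 3 cells of cage a must have product 2, so r4c2 = 2.
Cage d needs sum 11, so r4c3 = 3.
Cage d has sum 11, leaving r4c4 = 4.
The 3 cells of cage c must have sum 7, leaving r1c1 = 2.
Column 2 now contains 2; hence r1c2 = 4.
The 3 cells of cage c must have sum 7, so r1c3 = 1.
1 is placed in row 1, so r1c4 = 3.
Cage b's pair has sum 7, so r2c1 = 4.
Cage f needs two cells with difference 1, which forces r2c2 = 3.
The two cells of cage f must have difference 1; hence r2c3 = 2.
Row 2 now contains 2, which forces r2c4 = 1.
Row 3 already has 4, leaving r3c1 = 3.
Column 4 already has 3, so r3c4 = 2.
The full grid is 2 4 1 3 / 4 3 2 1 / 3 1 4 2 / 1 2 3 4.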